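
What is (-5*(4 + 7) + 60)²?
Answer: 25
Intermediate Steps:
(-5*(4 + 7) + 60)² = (-5*11 + 60)² = (-55 + 60)² = 5² = 25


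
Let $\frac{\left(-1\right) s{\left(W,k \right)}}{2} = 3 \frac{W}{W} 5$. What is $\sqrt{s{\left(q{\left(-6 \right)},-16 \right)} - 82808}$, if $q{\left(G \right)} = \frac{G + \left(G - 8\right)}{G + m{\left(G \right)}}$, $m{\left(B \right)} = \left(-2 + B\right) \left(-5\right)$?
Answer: $i \sqrt{82838} \approx 287.82 i$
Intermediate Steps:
$m{\left(B \right)} = 10 - 5 B$
$q{\left(G \right)} = \frac{-8 + 2 G}{10 - 4 G}$ ($q{\left(G \right)} = \frac{G + \left(G - 8\right)}{G - \left(-10 + 5 G\right)} = \frac{G + \left(G - 8\right)}{10 - 4 G} = \frac{G + \left(-8 + G\right)}{10 - 4 G} = \frac{-8 + 2 G}{10 - 4 G}$)
$s{\left(W,k \right)} = -30$ ($s{\left(W,k \right)} = - 2 \cdot 3 \frac{W}{W} 5 = - 2 \cdot 3 \cdot 1 \cdot 5 = - 2 \cdot 3 \cdot 5 = \left(-2\right) 15 = -30$)
$\sqrt{s{\left(q{\left(-6 \right)},-16 \right)} - 82808} = \sqrt{-30 - 82808} = \sqrt{-82838} = i \sqrt{82838}$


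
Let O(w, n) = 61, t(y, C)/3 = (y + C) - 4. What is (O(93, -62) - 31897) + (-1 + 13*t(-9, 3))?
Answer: -32227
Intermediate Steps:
t(y, C) = -12 + 3*C + 3*y (t(y, C) = 3*((y + C) - 4) = 3*((C + y) - 4) = 3*(-4 + C + y) = -12 + 3*C + 3*y)
(O(93, -62) - 31897) + (-1 + 13*t(-9, 3)) = (61 - 31897) + (-1 + 13*(-12 + 3*3 + 3*(-9))) = -31836 + (-1 + 13*(-12 + 9 - 27)) = -31836 + (-1 + 13*(-30)) = -31836 + (-1 - 390) = -31836 - 391 = -32227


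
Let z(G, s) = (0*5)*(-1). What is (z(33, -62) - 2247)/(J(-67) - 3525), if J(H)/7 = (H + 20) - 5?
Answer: 2247/3889 ≈ 0.57778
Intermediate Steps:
J(H) = 105 + 7*H (J(H) = 7*((H + 20) - 5) = 7*((20 + H) - 5) = 7*(15 + H) = 105 + 7*H)
z(G, s) = 0 (z(G, s) = 0*(-1) = 0)
(z(33, -62) - 2247)/(J(-67) - 3525) = (0 - 2247)/((105 + 7*(-67)) - 3525) = -2247/((105 - 469) - 3525) = -2247/(-364 - 3525) = -2247/(-3889) = -2247*(-1/3889) = 2247/3889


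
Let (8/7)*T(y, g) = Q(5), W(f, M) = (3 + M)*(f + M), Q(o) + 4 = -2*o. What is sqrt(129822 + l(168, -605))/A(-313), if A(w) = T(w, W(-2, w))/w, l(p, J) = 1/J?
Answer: 1252*sqrt(392711545)/2695 ≈ 9206.3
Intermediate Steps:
Q(o) = -4 - 2*o
W(f, M) = (3 + M)*(M + f)
T(y, g) = -49/4 (T(y, g) = 7*(-4 - 2*5)/8 = 7*(-4 - 10)/8 = (7/8)*(-14) = -49/4)
A(w) = -49/(4*w)
sqrt(129822 + l(168, -605))/A(-313) = sqrt(129822 + 1/(-605))/((-49/4/(-313))) = sqrt(129822 - 1/605)/((-49/4*(-1/313))) = sqrt(78542309/605)/(49/1252) = (sqrt(392711545)/55)*(1252/49) = 1252*sqrt(392711545)/2695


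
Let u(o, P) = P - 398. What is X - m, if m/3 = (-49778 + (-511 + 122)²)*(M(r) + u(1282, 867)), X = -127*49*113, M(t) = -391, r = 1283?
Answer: -24464261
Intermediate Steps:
u(o, P) = -398 + P
X = -703199 (X = -6223*113 = -703199)
m = 23761062 (m = 3*((-49778 + (-511 + 122)²)*(-391 + (-398 + 867))) = 3*((-49778 + (-389)²)*(-391 + 469)) = 3*((-49778 + 151321)*78) = 3*(101543*78) = 3*7920354 = 23761062)
X - m = -703199 - 1*23761062 = -703199 - 23761062 = -24464261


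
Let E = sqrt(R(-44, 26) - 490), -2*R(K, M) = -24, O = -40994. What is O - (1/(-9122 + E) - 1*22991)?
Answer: -749027070482/41605681 + I*sqrt(478)/83211362 ≈ -18003.0 + 2.6274e-7*I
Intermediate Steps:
R(K, M) = 12 (R(K, M) = -1/2*(-24) = 12)
E = I*sqrt(478) (E = sqrt(12 - 490) = sqrt(-478) = I*sqrt(478) ≈ 21.863*I)
O - (1/(-9122 + E) - 1*22991) = -40994 - (1/(-9122 + I*sqrt(478)) - 1*22991) = -40994 - (1/(-9122 + I*sqrt(478)) - 22991) = -40994 - (-22991 + 1/(-9122 + I*sqrt(478))) = -40994 + (22991 - 1/(-9122 + I*sqrt(478))) = -18003 - 1/(-9122 + I*sqrt(478))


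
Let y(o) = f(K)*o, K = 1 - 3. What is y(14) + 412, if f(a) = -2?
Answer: 384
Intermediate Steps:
K = -2
y(o) = -2*o
y(14) + 412 = -2*14 + 412 = -28 + 412 = 384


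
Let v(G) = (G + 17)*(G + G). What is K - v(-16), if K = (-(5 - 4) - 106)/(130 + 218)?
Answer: 11029/348 ≈ 31.693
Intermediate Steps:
K = -107/348 (K = (-1*1 - 106)/348 = (-1 - 106)*(1/348) = -107*1/348 = -107/348 ≈ -0.30747)
v(G) = 2*G*(17 + G) (v(G) = (17 + G)*(2*G) = 2*G*(17 + G))
K - v(-16) = -107/348 - 2*(-16)*(17 - 16) = -107/348 - 2*(-16) = -107/348 - 1*(-32) = -107/348 + 32 = 11029/348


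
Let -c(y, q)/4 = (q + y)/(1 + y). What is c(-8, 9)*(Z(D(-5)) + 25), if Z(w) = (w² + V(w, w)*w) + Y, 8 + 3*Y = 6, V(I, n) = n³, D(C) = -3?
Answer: 196/3 ≈ 65.333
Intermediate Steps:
Y = -⅔ (Y = -8/3 + (⅓)*6 = -8/3 + 2 = -⅔ ≈ -0.66667)
c(y, q) = -4*(q + y)/(1 + y)
Z(w) = -⅔ + w² + w⁴ (Z(w) = (w² + w³*w) - ⅔ = (w² + w⁴) - ⅔ = -⅔ + w² + w⁴)
c(-8, 9)*(Z(D(-5)) + 25) = (4*(-1*9 - 1*(-8))/(1 - 8))*((-⅔ + (-3)² + (-3)⁴) + 25) = (4*(-9 + 8)/(-7))*((-⅔ + 9 + 81) + 25) = (4*(-⅐)*(-1))*(268/3 + 25) = (4/7)*(343/3) = 196/3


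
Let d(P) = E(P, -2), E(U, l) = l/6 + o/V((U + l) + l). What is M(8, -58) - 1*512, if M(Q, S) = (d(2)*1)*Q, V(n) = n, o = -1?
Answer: -1532/3 ≈ -510.67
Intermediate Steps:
E(U, l) = -1/(U + 2*l) + l/6 (E(U, l) = l/6 - 1/((U + l) + l) = l*(⅙) - 1/(U + 2*l) = l/6 - 1/(U + 2*l) = -1/(U + 2*l) + l/6)
d(P) = (2 - 2*P)/(6*(-4 + P)) (d(P) = (-6 - 2*(P + 2*(-2)))/(6*(P + 2*(-2))) = (-6 - 2*(P - 4))/(6*(P - 4)) = (-6 - 2*(-4 + P))/(6*(-4 + P)) = (-6 + (8 - 2*P))/(6*(-4 + P)) = (2 - 2*P)/(6*(-4 + P)))
M(Q, S) = Q/6 (M(Q, S) = (((1 - 1*2)/(3*(-4 + 2)))*1)*Q = (((⅓)*(1 - 2)/(-2))*1)*Q = (((⅓)*(-½)*(-1))*1)*Q = ((⅙)*1)*Q = Q/6)
M(8, -58) - 1*512 = (⅙)*8 - 1*512 = 4/3 - 512 = -1532/3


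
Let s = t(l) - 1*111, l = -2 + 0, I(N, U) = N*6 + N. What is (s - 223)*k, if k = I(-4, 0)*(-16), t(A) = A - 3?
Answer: -151872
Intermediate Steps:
I(N, U) = 7*N (I(N, U) = 6*N + N = 7*N)
l = -2
t(A) = -3 + A
s = -116 (s = (-3 - 2) - 1*111 = -5 - 111 = -116)
k = 448 (k = (7*(-4))*(-16) = -28*(-16) = 448)
(s - 223)*k = (-116 - 223)*448 = -339*448 = -151872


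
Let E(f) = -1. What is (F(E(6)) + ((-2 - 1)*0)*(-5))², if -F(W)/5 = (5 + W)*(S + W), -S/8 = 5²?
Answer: 16160400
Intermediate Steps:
S = -200 (S = -8*5² = -8*25 = -200)
F(W) = -5*(-200 + W)*(5 + W) (F(W) = -5*(5 + W)*(-200 + W) = -5*(-200 + W)*(5 + W))
(F(E(6)) + ((-2 - 1)*0)*(-5))² = ((5000 - 5*(-1)² + 975*(-1)) + ((-2 - 1)*0)*(-5))² = ((5000 - 5*1 - 975) - 3*0*(-5))² = ((5000 - 5 - 975) + 0*(-5))² = (4020 + 0)² = 4020² = 16160400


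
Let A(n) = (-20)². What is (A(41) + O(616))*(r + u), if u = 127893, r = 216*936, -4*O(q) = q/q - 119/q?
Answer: 46450280301/352 ≈ 1.3196e+8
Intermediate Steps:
O(q) = -¼ + 119/(4*q) (O(q) = -(q/q - 119/q)/4 = -(1 - 119/q)/4 = -¼ + 119/(4*q))
A(n) = 400
r = 202176
(A(41) + O(616))*(r + u) = (400 + (¼)*(119 - 1*616)/616)*(202176 + 127893) = (400 + (¼)*(1/616)*(119 - 616))*330069 = (400 + (¼)*(1/616)*(-497))*330069 = (400 - 71/352)*330069 = (140729/352)*330069 = 46450280301/352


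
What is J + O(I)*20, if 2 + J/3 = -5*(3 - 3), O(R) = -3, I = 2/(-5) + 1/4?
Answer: -66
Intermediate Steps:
I = -3/20 (I = 2*(-⅕) + 1*(¼) = -⅖ + ¼ = -3/20 ≈ -0.15000)
J = -6 (J = -6 + 3*(-5*(3 - 3)) = -6 + 3*(-5*0) = -6 + 3*0 = -6 + 0 = -6)
J + O(I)*20 = -6 - 3*20 = -6 - 60 = -66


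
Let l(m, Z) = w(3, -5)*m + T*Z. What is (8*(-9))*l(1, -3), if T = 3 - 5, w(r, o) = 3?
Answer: -648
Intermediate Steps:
T = -2
l(m, Z) = -2*Z + 3*m (l(m, Z) = 3*m - 2*Z = -2*Z + 3*m)
(8*(-9))*l(1, -3) = (8*(-9))*(-2*(-3) + 3*1) = -72*(6 + 3) = -72*9 = -648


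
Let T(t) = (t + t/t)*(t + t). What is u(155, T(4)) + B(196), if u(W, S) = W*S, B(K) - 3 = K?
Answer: 6399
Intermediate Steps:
B(K) = 3 + K
T(t) = 2*t*(1 + t) (T(t) = (t + 1)*(2*t) = (1 + t)*(2*t) = 2*t*(1 + t))
u(W, S) = S*W
u(155, T(4)) + B(196) = (2*4*(1 + 4))*155 + (3 + 196) = (2*4*5)*155 + 199 = 40*155 + 199 = 6200 + 199 = 6399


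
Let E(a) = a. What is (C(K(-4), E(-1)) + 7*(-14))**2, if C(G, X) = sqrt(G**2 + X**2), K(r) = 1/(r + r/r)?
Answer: (294 - sqrt(10))**2/9 ≈ 9398.5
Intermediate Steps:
K(r) = 1/(1 + r) (K(r) = 1/(r + 1) = 1/(1 + r))
(C(K(-4), E(-1)) + 7*(-14))**2 = (sqrt((1/(1 - 4))**2 + (-1)**2) + 7*(-14))**2 = (sqrt((1/(-3))**2 + 1) - 98)**2 = (sqrt((-1/3)**2 + 1) - 98)**2 = (sqrt(1/9 + 1) - 98)**2 = (sqrt(10/9) - 98)**2 = (sqrt(10)/3 - 98)**2 = (-98 + sqrt(10)/3)**2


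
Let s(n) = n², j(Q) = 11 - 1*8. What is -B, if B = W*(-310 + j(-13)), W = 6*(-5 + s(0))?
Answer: -9210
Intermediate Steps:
j(Q) = 3 (j(Q) = 11 - 8 = 3)
W = -30 (W = 6*(-5 + 0²) = 6*(-5 + 0) = 6*(-5) = -30)
B = 9210 (B = -30*(-310 + 3) = -30*(-307) = 9210)
-B = -1*9210 = -9210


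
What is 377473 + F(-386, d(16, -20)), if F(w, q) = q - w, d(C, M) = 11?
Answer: 377870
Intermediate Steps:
377473 + F(-386, d(16, -20)) = 377473 + (11 - 1*(-386)) = 377473 + (11 + 386) = 377473 + 397 = 377870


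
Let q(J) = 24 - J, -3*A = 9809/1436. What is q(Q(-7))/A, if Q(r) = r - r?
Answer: -103392/9809 ≈ -10.541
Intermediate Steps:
Q(r) = 0
A = -9809/4308 (A = -9809/(3*1436) = -1/3*9809/1436 = -9809/4308 ≈ -2.2769)
q(Q(-7))/A = (24 - 1*0)/(-9809/4308) = (24 + 0)*(-4308/9809) = 24*(-4308/9809) = -103392/9809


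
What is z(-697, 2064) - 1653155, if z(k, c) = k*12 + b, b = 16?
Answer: -1661503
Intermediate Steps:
z(k, c) = 16 + 12*k (z(k, c) = k*12 + 16 = 12*k + 16 = 16 + 12*k)
z(-697, 2064) - 1653155 = (16 + 12*(-697)) - 1653155 = (16 - 8364) - 1653155 = -8348 - 1653155 = -1661503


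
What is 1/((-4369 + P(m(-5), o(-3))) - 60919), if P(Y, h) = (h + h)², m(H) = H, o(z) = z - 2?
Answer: -1/65188 ≈ -1.5340e-5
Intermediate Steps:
o(z) = -2 + z
P(Y, h) = 4*h² (P(Y, h) = (2*h)² = 4*h²)
1/((-4369 + P(m(-5), o(-3))) - 60919) = 1/((-4369 + 4*(-2 - 3)²) - 60919) = 1/((-4369 + 4*(-5)²) - 60919) = 1/((-4369 + 4*25) - 60919) = 1/((-4369 + 100) - 60919) = 1/(-4269 - 60919) = 1/(-65188) = -1/65188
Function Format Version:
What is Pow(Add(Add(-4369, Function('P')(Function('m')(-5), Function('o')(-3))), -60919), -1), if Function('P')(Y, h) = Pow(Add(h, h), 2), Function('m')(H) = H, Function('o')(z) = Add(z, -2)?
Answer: Rational(-1, 65188) ≈ -1.5340e-5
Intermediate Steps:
Function('o')(z) = Add(-2, z)
Function('P')(Y, h) = Mul(4, Pow(h, 2)) (Function('P')(Y, h) = Pow(Mul(2, h), 2) = Mul(4, Pow(h, 2)))
Pow(Add(Add(-4369, Function('P')(Function('m')(-5), Function('o')(-3))), -60919), -1) = Pow(Add(Add(-4369, Mul(4, Pow(Add(-2, -3), 2))), -60919), -1) = Pow(Add(Add(-4369, Mul(4, Pow(-5, 2))), -60919), -1) = Pow(Add(Add(-4369, Mul(4, 25)), -60919), -1) = Pow(Add(Add(-4369, 100), -60919), -1) = Pow(Add(-4269, -60919), -1) = Pow(-65188, -1) = Rational(-1, 65188)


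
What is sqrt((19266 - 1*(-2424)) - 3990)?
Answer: 10*sqrt(177) ≈ 133.04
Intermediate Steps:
sqrt((19266 - 1*(-2424)) - 3990) = sqrt((19266 + 2424) - 3990) = sqrt(21690 - 3990) = sqrt(17700) = 10*sqrt(177)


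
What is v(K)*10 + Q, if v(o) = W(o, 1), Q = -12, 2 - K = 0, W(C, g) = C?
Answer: 8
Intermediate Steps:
K = 2 (K = 2 - 1*0 = 2 + 0 = 2)
v(o) = o
v(K)*10 + Q = 2*10 - 12 = 20 - 12 = 8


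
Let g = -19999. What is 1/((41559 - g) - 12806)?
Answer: 1/48752 ≈ 2.0512e-5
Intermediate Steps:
1/((41559 - g) - 12806) = 1/((41559 - 1*(-19999)) - 12806) = 1/((41559 + 19999) - 12806) = 1/(61558 - 12806) = 1/48752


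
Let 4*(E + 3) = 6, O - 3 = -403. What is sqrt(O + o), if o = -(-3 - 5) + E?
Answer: I*sqrt(1574)/2 ≈ 19.837*I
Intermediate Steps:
O = -400 (O = 3 - 403 = -400)
E = -3/2 (E = -3 + (1/4)*6 = -3 + 3/2 = -3/2 ≈ -1.5000)
o = 13/2 (o = -(-3 - 5) - 3/2 = -1*(-8) - 3/2 = 8 - 3/2 = 13/2 ≈ 6.5000)
sqrt(O + o) = sqrt(-400 + 13/2) = sqrt(-787/2) = I*sqrt(1574)/2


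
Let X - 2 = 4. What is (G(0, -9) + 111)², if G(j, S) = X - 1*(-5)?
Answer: 14884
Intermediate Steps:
X = 6 (X = 2 + 4 = 6)
G(j, S) = 11 (G(j, S) = 6 - 1*(-5) = 6 + 5 = 11)
(G(0, -9) + 111)² = (11 + 111)² = 122² = 14884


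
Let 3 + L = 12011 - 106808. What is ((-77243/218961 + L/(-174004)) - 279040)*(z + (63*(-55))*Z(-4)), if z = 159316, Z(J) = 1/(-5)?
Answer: -425281590870261885347/9525022461 ≈ -4.4649e+10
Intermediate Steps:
Z(J) = -⅕
L = -94800 (L = -3 + (12011 - 106808) = -3 - 94797 = -94800)
((-77243/218961 + L/(-174004)) - 279040)*(z + (63*(-55))*Z(-4)) = ((-77243/218961 - 94800/(-174004)) - 279040)*(159316 + (63*(-55))*(-⅕)) = ((-77243*1/218961 - 94800*(-1/174004)) - 279040)*(159316 - 3465*(-⅕)) = ((-77243/218961 + 23700/43501) - 279040)*(159316 + 693) = (1829227957/9525022461 - 279040)*160009 = -2657860438289483/9525022461*160009 = -425281590870261885347/9525022461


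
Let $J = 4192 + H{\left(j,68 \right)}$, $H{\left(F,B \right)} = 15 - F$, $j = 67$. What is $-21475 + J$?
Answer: $-17335$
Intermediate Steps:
$J = 4140$ ($J = 4192 + \left(15 - 67\right) = 4192 - 52 = 4140$)
$-21475 + J = -21475 + 4140 = -17335$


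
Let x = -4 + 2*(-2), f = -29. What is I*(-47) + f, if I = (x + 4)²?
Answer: -781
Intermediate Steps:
x = -8 (x = -4 - 4 = -8)
I = 16 (I = (-8 + 4)² = (-4)² = 16)
I*(-47) + f = 16*(-47) - 29 = -752 - 29 = -781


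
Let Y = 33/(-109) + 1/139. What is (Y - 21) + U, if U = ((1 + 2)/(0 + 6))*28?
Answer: -110535/15151 ≈ -7.2956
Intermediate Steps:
Y = -4478/15151 (Y = 33*(-1/109) + 1/139 = -33/109 + 1/139 = -4478/15151 ≈ -0.29556)
U = 14 (U = (3/6)*28 = (3*(⅙))*28 = (½)*28 = 14)
(Y - 21) + U = (-4478/15151 - 21) + 14 = -322649/15151 + 14 = -110535/15151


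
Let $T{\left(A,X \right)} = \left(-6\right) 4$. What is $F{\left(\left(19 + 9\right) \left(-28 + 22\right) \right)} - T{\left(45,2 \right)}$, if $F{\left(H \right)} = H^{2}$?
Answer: $28248$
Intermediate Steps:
$T{\left(A,X \right)} = -24$
$F{\left(\left(19 + 9\right) \left(-28 + 22\right) \right)} - T{\left(45,2 \right)} = \left(\left(19 + 9\right) \left(-28 + 22\right)\right)^{2} - -24 = \left(28 \left(-6\right)\right)^{2} + 24 = \left(-168\right)^{2} + 24 = 28224 + 24 = 28248$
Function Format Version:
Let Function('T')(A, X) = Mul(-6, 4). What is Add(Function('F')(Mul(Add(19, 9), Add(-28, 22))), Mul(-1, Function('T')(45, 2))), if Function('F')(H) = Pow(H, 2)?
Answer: 28248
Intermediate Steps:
Function('T')(A, X) = -24
Add(Function('F')(Mul(Add(19, 9), Add(-28, 22))), Mul(-1, Function('T')(45, 2))) = Add(Pow(Mul(Add(19, 9), Add(-28, 22)), 2), Mul(-1, -24)) = Add(Pow(Mul(28, -6), 2), 24) = Add(Pow(-168, 2), 24) = Add(28224, 24) = 28248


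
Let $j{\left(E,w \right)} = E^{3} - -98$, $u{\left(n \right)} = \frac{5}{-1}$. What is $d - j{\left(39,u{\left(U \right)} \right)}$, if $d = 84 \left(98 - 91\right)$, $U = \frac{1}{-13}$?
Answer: $-58829$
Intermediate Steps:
$U = - \frac{1}{13} \approx -0.076923$
$u{\left(n \right)} = -5$ ($u{\left(n \right)} = 5 \left(-1\right) = -5$)
$d = 588$ ($d = 84 \cdot 7 = 588$)
$j{\left(E,w \right)} = 98 + E^{3}$ ($j{\left(E,w \right)} = E^{3} + 98 = 98 + E^{3}$)
$d - j{\left(39,u{\left(U \right)} \right)} = 588 - \left(98 + 39^{3}\right) = 588 - \left(98 + 59319\right) = 588 - 59417 = -58829$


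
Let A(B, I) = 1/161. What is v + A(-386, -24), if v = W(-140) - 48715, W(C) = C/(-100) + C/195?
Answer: -1529385817/31395 ≈ -48714.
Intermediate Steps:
A(B, I) = 1/161
W(C) = -19*C/3900 (W(C) = C*(-1/100) + C*(1/195) = -C/100 + C/195 = -19*C/3900)
v = -9499292/195 (v = -19/3900*(-140) - 48715 = 133/195 - 48715 = -9499292/195 ≈ -48714.)
v + A(-386, -24) = -9499292/195 + 1/161 = -1529385817/31395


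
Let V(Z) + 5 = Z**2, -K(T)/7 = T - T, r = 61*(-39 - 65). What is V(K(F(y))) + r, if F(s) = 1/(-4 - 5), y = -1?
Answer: -6349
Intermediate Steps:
F(s) = -1/9 (F(s) = 1/(-9) = -1/9)
r = -6344 (r = 61*(-104) = -6344)
K(T) = 0 (K(T) = -7*(T - T) = -7*0 = 0)
V(Z) = -5 + Z**2
V(K(F(y))) + r = (-5 + 0**2) - 6344 = (-5 + 0) - 6344 = -5 - 6344 = -6349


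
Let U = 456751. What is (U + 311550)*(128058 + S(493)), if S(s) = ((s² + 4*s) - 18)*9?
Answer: 1792511538585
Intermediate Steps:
S(s) = -162 + 9*s² + 36*s (S(s) = (-18 + s² + 4*s)*9 = -162 + 9*s² + 36*s)
(U + 311550)*(128058 + S(493)) = (456751 + 311550)*(128058 + (-162 + 9*493² + 36*493)) = 768301*(128058 + (-162 + 9*243049 + 17748)) = 768301*(128058 + (-162 + 2187441 + 17748)) = 768301*(128058 + 2205027) = 768301*2333085 = 1792511538585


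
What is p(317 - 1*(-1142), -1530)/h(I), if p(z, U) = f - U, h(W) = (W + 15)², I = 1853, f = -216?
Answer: 657/1744712 ≈ 0.00037657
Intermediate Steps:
h(W) = (15 + W)²
p(z, U) = -216 - U
p(317 - 1*(-1142), -1530)/h(I) = (-216 - 1*(-1530))/((15 + 1853)²) = (-216 + 1530)/(1868²) = 1314/3489424 = 1314*(1/3489424) = 657/1744712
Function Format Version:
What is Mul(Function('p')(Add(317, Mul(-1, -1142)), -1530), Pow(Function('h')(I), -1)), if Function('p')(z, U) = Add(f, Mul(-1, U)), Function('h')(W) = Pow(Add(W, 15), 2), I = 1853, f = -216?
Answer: Rational(657, 1744712) ≈ 0.00037657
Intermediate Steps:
Function('h')(W) = Pow(Add(15, W), 2)
Function('p')(z, U) = Add(-216, Mul(-1, U))
Mul(Function('p')(Add(317, Mul(-1, -1142)), -1530), Pow(Function('h')(I), -1)) = Mul(Add(-216, Mul(-1, -1530)), Pow(Pow(Add(15, 1853), 2), -1)) = Mul(Add(-216, 1530), Pow(Pow(1868, 2), -1)) = Mul(1314, Pow(3489424, -1)) = Mul(1314, Rational(1, 3489424)) = Rational(657, 1744712)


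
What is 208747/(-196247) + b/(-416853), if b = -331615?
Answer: -21938364286/81806150691 ≈ -0.26818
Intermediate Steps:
208747/(-196247) + b/(-416853) = 208747/(-196247) - 331615/(-416853) = 208747*(-1/196247) - 331615*(-1/416853) = -208747/196247 + 331615/416853 = -21938364286/81806150691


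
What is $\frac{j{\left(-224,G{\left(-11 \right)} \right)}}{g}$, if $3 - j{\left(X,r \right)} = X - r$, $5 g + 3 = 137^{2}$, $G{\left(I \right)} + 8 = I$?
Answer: $\frac{520}{9383} \approx 0.055419$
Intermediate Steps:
$G{\left(I \right)} = -8 + I$
$g = \frac{18766}{5}$ ($g = - \frac{3}{5} + \frac{137^{2}}{5} = - \frac{3}{5} + \frac{1}{5} \cdot 18769 = - \frac{3}{5} + \frac{18769}{5} = \frac{18766}{5} \approx 3753.2$)
$j{\left(X,r \right)} = 3 + r - X$ ($j{\left(X,r \right)} = 3 - \left(X - r\right) = 3 + r - X$)
$\frac{j{\left(-224,G{\left(-11 \right)} \right)}}{g} = \frac{3 - 19 - -224}{\frac{18766}{5}} = \left(3 - 19 + 224\right) \frac{5}{18766} = 208 \cdot \frac{5}{18766} = \frac{520}{9383}$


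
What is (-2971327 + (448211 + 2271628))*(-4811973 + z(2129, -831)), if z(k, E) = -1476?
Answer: 1210524662112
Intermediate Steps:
(-2971327 + (448211 + 2271628))*(-4811973 + z(2129, -831)) = (-2971327 + (448211 + 2271628))*(-4811973 - 1476) = (-2971327 + 2719839)*(-4813449) = -251488*(-4813449) = 1210524662112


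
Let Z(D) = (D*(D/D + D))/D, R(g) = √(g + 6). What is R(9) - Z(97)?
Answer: -98 + √15 ≈ -94.127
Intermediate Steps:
R(g) = √(6 + g)
Z(D) = 1 + D (Z(D) = (D*(1 + D))/D = 1 + D)
R(9) - Z(97) = √(6 + 9) - (1 + 97) = √15 - 1*98 = √15 - 98 = -98 + √15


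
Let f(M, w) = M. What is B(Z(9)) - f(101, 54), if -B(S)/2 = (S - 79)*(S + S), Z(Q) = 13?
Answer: 3331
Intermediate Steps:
B(S) = -4*S*(-79 + S) (B(S) = -2*(S - 79)*(S + S) = -2*(-79 + S)*2*S = -4*S*(-79 + S))
B(Z(9)) - f(101, 54) = 4*13*(79 - 1*13) - 1*101 = 4*13*(79 - 13) - 101 = 4*13*66 - 101 = 3432 - 101 = 3331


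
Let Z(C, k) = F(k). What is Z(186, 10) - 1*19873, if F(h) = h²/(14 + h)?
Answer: -119213/6 ≈ -19869.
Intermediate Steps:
F(h) = h²/(14 + h)
Z(C, k) = k²/(14 + k)
Z(186, 10) - 1*19873 = 10²/(14 + 10) - 1*19873 = 100/24 - 19873 = 100*(1/24) - 19873 = 25/6 - 19873 = -119213/6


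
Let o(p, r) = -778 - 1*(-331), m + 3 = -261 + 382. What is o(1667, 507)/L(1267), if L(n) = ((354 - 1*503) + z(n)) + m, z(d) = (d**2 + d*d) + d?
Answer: -447/3211814 ≈ -0.00013917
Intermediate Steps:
z(d) = d + 2*d**2 (z(d) = (d**2 + d**2) + d = 2*d**2 + d = d + 2*d**2)
m = 118 (m = -3 + (-261 + 382) = -3 + 121 = 118)
o(p, r) = -447 (o(p, r) = -778 + 331 = -447)
L(n) = -31 + n*(1 + 2*n) (L(n) = ((354 - 1*503) + n*(1 + 2*n)) + 118 = ((354 - 503) + n*(1 + 2*n)) + 118 = (-149 + n*(1 + 2*n)) + 118 = -31 + n*(1 + 2*n))
o(1667, 507)/L(1267) = -447/(-31 + 1267*(1 + 2*1267)) = -447/(-31 + 1267*(1 + 2534)) = -447/(-31 + 1267*2535) = -447/(-31 + 3211845) = -447/3211814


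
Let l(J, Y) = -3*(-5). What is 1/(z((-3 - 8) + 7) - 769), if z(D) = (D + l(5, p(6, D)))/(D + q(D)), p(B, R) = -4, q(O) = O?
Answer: -8/6163 ≈ -0.0012981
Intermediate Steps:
l(J, Y) = 15
z(D) = (15 + D)/(2*D) (z(D) = (D + 15)/(D + D) = (15 + D)/((2*D)) = (15 + D)*(1/(2*D)) = (15 + D)/(2*D))
1/(z((-3 - 8) + 7) - 769) = 1/((15 + ((-3 - 8) + 7))/(2*((-3 - 8) + 7)) - 769) = 1/((15 + (-11 + 7))/(2*(-11 + 7)) - 769) = 1/((1/2)*(15 - 4)/(-4) - 769) = 1/((1/2)*(-1/4)*11 - 769) = 1/(-11/8 - 769) = 1/(-6163/8) = -8/6163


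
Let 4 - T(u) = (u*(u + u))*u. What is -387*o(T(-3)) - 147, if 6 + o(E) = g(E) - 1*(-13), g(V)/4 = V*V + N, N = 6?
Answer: -5219616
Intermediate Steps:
g(V) = 24 + 4*V² (g(V) = 4*(V*V + 6) = 4*(V² + 6) = 4*(6 + V²) = 24 + 4*V²)
T(u) = 4 - 2*u³ (T(u) = 4 - u*(u + u)*u = 4 - u*(2*u)*u = 4 - 2*u²*u = 4 - 2*u³)
o(E) = 31 + 4*E² (o(E) = -6 + ((24 + 4*E²) - 1*(-13)) = -6 + ((24 + 4*E²) + 13) = -6 + (37 + 4*E²) = 31 + 4*E²)
-387*o(T(-3)) - 147 = -387*(31 + 4*(4 - 2*(-3)³)²) - 147 = -387*(31 + 4*(4 - 2*(-27))²) - 147 = -387*(31 + 4*(4 + 54)²) - 147 = -387*(31 + 4*58²) - 147 = -387*(31 + 4*3364) - 147 = -387*(31 + 13456) - 147 = -387*13487 - 147 = -5219469 - 147 = -5219616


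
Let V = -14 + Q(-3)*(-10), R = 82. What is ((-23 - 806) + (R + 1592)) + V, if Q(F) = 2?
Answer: 811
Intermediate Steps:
V = -34 (V = -14 + 2*(-10) = -14 - 20 = -34)
((-23 - 806) + (R + 1592)) + V = ((-23 - 806) + (82 + 1592)) - 34 = (-829 + 1674) - 34 = 845 - 34 = 811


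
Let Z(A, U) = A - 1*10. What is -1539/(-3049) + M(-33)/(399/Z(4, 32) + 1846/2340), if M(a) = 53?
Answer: -2721042/9015893 ≈ -0.30181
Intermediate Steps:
Z(A, U) = -10 + A (Z(A, U) = A - 10 = -10 + A)
-1539/(-3049) + M(-33)/(399/Z(4, 32) + 1846/2340) = -1539/(-3049) + 53/(399/(-10 + 4) + 1846/2340) = -1539*(-1/3049) + 53/(399/(-6) + 1846*(1/2340)) = 1539/3049 + 53/(399*(-⅙) + 71/90) = 1539/3049 + 53/(-133/2 + 71/90) = 1539/3049 + 53/(-2957/45) = 1539/3049 + 53*(-45/2957) = 1539/3049 - 2385/2957 = -2721042/9015893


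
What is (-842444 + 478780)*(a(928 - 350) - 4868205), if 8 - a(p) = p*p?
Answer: 1891882317584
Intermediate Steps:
a(p) = 8 - p**2 (a(p) = 8 - p*p = 8 - p**2)
(-842444 + 478780)*(a(928 - 350) - 4868205) = (-842444 + 478780)*((8 - (928 - 350)**2) - 4868205) = -363664*((8 - 1*578**2) - 4868205) = -363664*((8 - 1*334084) - 4868205) = -363664*((8 - 334084) - 4868205) = -363664*(-334076 - 4868205) = -363664*(-5202281) = 1891882317584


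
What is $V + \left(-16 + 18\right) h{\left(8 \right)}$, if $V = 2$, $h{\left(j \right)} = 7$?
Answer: $16$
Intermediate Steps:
$V + \left(-16 + 18\right) h{\left(8 \right)} = 2 + \left(-16 + 18\right) 7 = 2 + 2 \cdot 7 = 2 + 14 = 16$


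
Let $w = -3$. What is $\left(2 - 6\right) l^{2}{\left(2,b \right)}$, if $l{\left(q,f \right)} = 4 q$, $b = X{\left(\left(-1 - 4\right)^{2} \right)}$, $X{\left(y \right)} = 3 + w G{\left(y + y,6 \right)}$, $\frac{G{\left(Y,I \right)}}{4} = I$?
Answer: $-256$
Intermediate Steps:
$G{\left(Y,I \right)} = 4 I$
$X{\left(y \right)} = -69$ ($X{\left(y \right)} = 3 - 3 \cdot 4 \cdot 6 = 3 - 72 = -69$)
$b = -69$
$\left(2 - 6\right) l^{2}{\left(2,b \right)} = \left(2 - 6\right) \left(4 \cdot 2\right)^{2} = - 4 \cdot 8^{2} = \left(-4\right) 64 = -256$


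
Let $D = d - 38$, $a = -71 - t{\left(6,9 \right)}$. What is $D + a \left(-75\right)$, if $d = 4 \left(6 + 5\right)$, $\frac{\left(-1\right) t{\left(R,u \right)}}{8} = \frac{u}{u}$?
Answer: $4731$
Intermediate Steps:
$t{\left(R,u \right)} = -8$ ($t{\left(R,u \right)} = - 8 \frac{u}{u} = \left(-8\right) 1 = -8$)
$d = 44$ ($d = 4 \cdot 11 = 44$)
$a = -63$ ($a = -71 - -8 = -71 + 8 = -63$)
$D = 6$ ($D = 44 - 38 = 6$)
$D + a \left(-75\right) = 6 - -4725 = 6 + 4725 = 4731$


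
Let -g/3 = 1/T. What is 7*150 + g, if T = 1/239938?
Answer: -718764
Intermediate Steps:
T = 1/239938 ≈ 4.1677e-6
g = -719814 (g = -3/1/239938 = -3*239938 = -719814)
7*150 + g = 7*150 - 719814 = 1050 - 719814 = -718764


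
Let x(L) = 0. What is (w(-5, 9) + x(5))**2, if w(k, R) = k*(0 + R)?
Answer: 2025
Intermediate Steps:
w(k, R) = R*k (w(k, R) = k*R = R*k)
(w(-5, 9) + x(5))**2 = (9*(-5) + 0)**2 = (-45 + 0)**2 = (-45)**2 = 2025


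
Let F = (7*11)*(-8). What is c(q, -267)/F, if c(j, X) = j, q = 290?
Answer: -145/308 ≈ -0.47078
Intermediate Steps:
F = -616 (F = 77*(-8) = -616)
c(q, -267)/F = 290/(-616) = 290*(-1/616) = -145/308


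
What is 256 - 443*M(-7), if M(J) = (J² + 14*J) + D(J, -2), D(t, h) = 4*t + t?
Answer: 37468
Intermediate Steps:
D(t, h) = 5*t
M(J) = J² + 19*J (M(J) = (J² + 14*J) + 5*J = J² + 19*J)
256 - 443*M(-7) = 256 - (-3101)*(19 - 7) = 256 - (-3101)*12 = 256 - 443*(-84) = 256 + 37212 = 37468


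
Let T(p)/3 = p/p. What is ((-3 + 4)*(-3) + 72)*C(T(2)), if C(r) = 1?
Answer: 69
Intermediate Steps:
T(p) = 3 (T(p) = 3*(p/p) = 3*1 = 3)
((-3 + 4)*(-3) + 72)*C(T(2)) = ((-3 + 4)*(-3) + 72)*1 = (1*(-3) + 72)*1 = (-3 + 72)*1 = 69*1 = 69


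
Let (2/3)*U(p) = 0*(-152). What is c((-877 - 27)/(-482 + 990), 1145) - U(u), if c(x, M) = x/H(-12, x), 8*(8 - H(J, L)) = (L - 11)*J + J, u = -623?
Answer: 113/614 ≈ 0.18404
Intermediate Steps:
U(p) = 0 (U(p) = 3*(0*(-152))/2 = (3/2)*0 = 0)
H(J, L) = 8 - J/8 - J*(-11 + L)/8 (H(J, L) = 8 - ((L - 11)*J + J)/8 = 8 - ((-11 + L)*J + J)/8 = 8 - (J*(-11 + L) + J)/8 = 8 - (J + J*(-11 + L))/8 = 8 + (-J/8 - J*(-11 + L)/8) = 8 - J/8 - J*(-11 + L)/8)
c(x, M) = x/(-7 + 3*x/2) (c(x, M) = x/(8 + (5/4)*(-12) - ⅛*(-12)*x) = x/(8 - 15 + 3*x/2) = x/(-7 + 3*x/2))
c((-877 - 27)/(-482 + 990), 1145) - U(u) = 2*((-877 - 27)/(-482 + 990))/(-14 + 3*((-877 - 27)/(-482 + 990))) - 1*0 = 2*(-904/508)/(-14 + 3*(-904/508)) + 0 = 2*(-904*1/508)/(-14 + 3*(-904*1/508)) + 0 = 2*(-226/127)/(-14 + 3*(-226/127)) + 0 = 2*(-226/127)/(-14 - 678/127) + 0 = 2*(-226/127)/(-2456/127) + 0 = 2*(-226/127)*(-127/2456) + 0 = 113/614 + 0 = 113/614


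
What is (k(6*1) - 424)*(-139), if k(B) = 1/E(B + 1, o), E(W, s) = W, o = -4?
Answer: 412413/7 ≈ 58916.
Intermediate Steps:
k(B) = 1/(1 + B) (k(B) = 1/(B + 1) = 1/(1 + B))
(k(6*1) - 424)*(-139) = (1/(1 + 6*1) - 424)*(-139) = (1/(1 + 6) - 424)*(-139) = (1/7 - 424)*(-139) = (⅐ - 424)*(-139) = -2967/7*(-139) = 412413/7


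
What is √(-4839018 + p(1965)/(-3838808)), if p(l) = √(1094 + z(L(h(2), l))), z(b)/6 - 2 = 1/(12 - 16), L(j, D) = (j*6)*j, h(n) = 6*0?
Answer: √(-17827482903941097888 - 22552997*√2)/1919404 ≈ 2199.8*I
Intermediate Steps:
h(n) = 0
L(j, D) = 6*j² (L(j, D) = (6*j)*j = 6*j²)
z(b) = 21/2 (z(b) = 12 + 6/(12 - 16) = 12 + 6/(-4) = 12 + 6*(-¼) = 12 - 3/2 = 21/2)
p(l) = 47*√2/2 (p(l) = √(1094 + 21/2) = √(2209/2) = 47*√2/2)
√(-4839018 + p(1965)/(-3838808)) = √(-4839018 + (47*√2/2)/(-3838808)) = √(-4839018 + (47*√2/2)*(-1/3838808)) = √(-4839018 - 47*√2/7677616)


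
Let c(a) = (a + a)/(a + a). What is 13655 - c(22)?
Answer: 13654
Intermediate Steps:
c(a) = 1 (c(a) = (2*a)/((2*a)) = (2*a)*(1/(2*a)) = 1)
13655 - c(22) = 13655 - 1*1 = 13655 - 1 = 13654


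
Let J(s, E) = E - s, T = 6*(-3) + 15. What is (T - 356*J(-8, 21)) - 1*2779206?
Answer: -2789533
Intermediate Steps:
T = -3 (T = -18 + 15 = -3)
(T - 356*J(-8, 21)) - 1*2779206 = (-3 - 356*(21 - 1*(-8))) - 1*2779206 = (-3 - 356*(21 + 8)) - 2779206 = (-3 - 356*29) - 2779206 = (-3 - 10324) - 2779206 = -10327 - 2779206 = -2789533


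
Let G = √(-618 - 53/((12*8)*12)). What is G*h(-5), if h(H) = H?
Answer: -5*I*√1423978/48 ≈ -124.3*I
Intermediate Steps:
G = I*√1423978/48 (G = √(-618 - 53/(96*12)) = √(-618 - 53/1152) = √(-711989/1152) = I*√1423978/48 ≈ 24.861*I)
G*h(-5) = (I*√1423978/48)*(-5) = -5*I*√1423978/48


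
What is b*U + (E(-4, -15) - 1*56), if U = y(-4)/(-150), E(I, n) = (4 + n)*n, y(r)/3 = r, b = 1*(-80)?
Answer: 513/5 ≈ 102.60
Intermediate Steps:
b = -80
y(r) = 3*r
E(I, n) = n*(4 + n)
U = 2/25 (U = (3*(-4))/(-150) = -12*(-1/150) = 2/25 ≈ 0.080000)
b*U + (E(-4, -15) - 1*56) = -80*2/25 + (-15*(4 - 15) - 1*56) = -32/5 + (-15*(-11) - 56) = -32/5 + (165 - 56) = -32/5 + 109 = 513/5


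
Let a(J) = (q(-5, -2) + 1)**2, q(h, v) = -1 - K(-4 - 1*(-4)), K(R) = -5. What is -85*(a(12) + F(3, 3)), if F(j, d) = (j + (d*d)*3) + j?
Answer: -4930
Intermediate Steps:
q(h, v) = 4 (q(h, v) = -1 - 1*(-5) = -1 + 5 = 4)
F(j, d) = 2*j + 3*d**2 (F(j, d) = (j + d**2*3) + j = (j + 3*d**2) + j = 2*j + 3*d**2)
a(J) = 25 (a(J) = (4 + 1)**2 = 5**2 = 25)
-85*(a(12) + F(3, 3)) = -85*(25 + (2*3 + 3*3**2)) = -85*(25 + (6 + 3*9)) = -85*(25 + (6 + 27)) = -85*(25 + 33) = -85*58 = -4930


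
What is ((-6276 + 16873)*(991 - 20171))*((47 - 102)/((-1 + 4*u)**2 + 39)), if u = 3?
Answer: 558938765/8 ≈ 6.9867e+7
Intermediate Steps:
((-6276 + 16873)*(991 - 20171))*((47 - 102)/((-1 + 4*u)**2 + 39)) = ((-6276 + 16873)*(991 - 20171))*((47 - 102)/((-1 + 4*3)**2 + 39)) = (10597*(-19180))*(-55/((-1 + 12)**2 + 39)) = -(-11178775300)/(11**2 + 39) = -(-11178775300)/(121 + 39) = -(-11178775300)/160 = -203250460*(-11/32) = 558938765/8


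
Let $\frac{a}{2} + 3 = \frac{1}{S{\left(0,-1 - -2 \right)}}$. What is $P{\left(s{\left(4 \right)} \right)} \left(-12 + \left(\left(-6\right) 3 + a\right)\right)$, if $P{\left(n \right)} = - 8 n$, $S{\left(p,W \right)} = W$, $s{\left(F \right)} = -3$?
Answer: $-816$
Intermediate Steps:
$a = -4$ ($a = -6 + \frac{2}{-1 - -2} = -6 + \frac{2}{-1 + 2} = -6 + \frac{2}{1} = -6 + 2 \cdot 1 = -6 + 2 = -4$)
$P{\left(s{\left(4 \right)} \right)} \left(-12 + \left(\left(-6\right) 3 + a\right)\right) = \left(-8\right) \left(-3\right) \left(-12 - 22\right) = 24 \left(-12 - 22\right) = 24 \left(-34\right) = -816$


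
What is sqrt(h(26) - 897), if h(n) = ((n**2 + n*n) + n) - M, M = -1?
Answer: sqrt(482) ≈ 21.954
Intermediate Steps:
h(n) = 1 + n + 2*n**2 (h(n) = ((n**2 + n*n) + n) - 1*(-1) = ((n**2 + n**2) + n) + 1 = (2*n**2 + n) + 1 = (n + 2*n**2) + 1 = 1 + n + 2*n**2)
sqrt(h(26) - 897) = sqrt((1 + 26 + 2*26**2) - 897) = sqrt((1 + 26 + 2*676) - 897) = sqrt((1 + 26 + 1352) - 897) = sqrt(1379 - 897) = sqrt(482)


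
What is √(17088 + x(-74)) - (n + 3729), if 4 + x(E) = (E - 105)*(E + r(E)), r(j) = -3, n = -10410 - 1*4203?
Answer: 10884 + √30867 ≈ 11060.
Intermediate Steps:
n = -14613 (n = -10410 - 4203 = -14613)
x(E) = -4 + (-105 + E)*(-3 + E) (x(E) = -4 + (E - 105)*(E - 3) = -4 + (-105 + E)*(-3 + E))
√(17088 + x(-74)) - (n + 3729) = √(17088 + (311 + (-74)² - 108*(-74))) - (-14613 + 3729) = √(17088 + (311 + 5476 + 7992)) - 1*(-10884) = √(17088 + 13779) + 10884 = √30867 + 10884 = 10884 + √30867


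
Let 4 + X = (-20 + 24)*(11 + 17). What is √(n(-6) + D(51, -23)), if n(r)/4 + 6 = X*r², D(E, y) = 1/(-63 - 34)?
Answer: √146102855/97 ≈ 124.61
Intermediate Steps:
D(E, y) = -1/97 (D(E, y) = 1/(-97) = -1/97)
X = 108 (X = -4 + (-20 + 24)*(11 + 17) = -4 + 4*28 = -4 + 112 = 108)
n(r) = -24 + 432*r² (n(r) = -24 + 4*(108*r²) = -24 + 432*r²)
√(n(-6) + D(51, -23)) = √((-24 + 432*(-6)²) - 1/97) = √((-24 + 432*36) - 1/97) = √((-24 + 15552) - 1/97) = √(15528 - 1/97) = √(1506215/97) = √146102855/97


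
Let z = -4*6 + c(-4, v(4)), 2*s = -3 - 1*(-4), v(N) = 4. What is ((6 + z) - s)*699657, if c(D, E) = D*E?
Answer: -48276333/2 ≈ -2.4138e+7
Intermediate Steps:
s = ½ (s = (-3 - 1*(-4))/2 = (-3 + 4)/2 = (½)*1 = ½ ≈ 0.50000)
z = -40 (z = -4*6 - 4*4 = -24 - 16 = -40)
((6 + z) - s)*699657 = ((6 - 40) - 1*½)*699657 = (-34 - ½)*699657 = -69/2*699657 = -48276333/2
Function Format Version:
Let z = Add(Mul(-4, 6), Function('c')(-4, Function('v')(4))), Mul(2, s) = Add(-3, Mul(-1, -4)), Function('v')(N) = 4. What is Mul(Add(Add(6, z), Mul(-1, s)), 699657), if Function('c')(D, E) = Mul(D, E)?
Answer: Rational(-48276333, 2) ≈ -2.4138e+7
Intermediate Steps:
s = Rational(1, 2) (s = Mul(Rational(1, 2), Add(-3, Mul(-1, -4))) = Mul(Rational(1, 2), Add(-3, 4)) = Mul(Rational(1, 2), 1) = Rational(1, 2) ≈ 0.50000)
z = -40 (z = Add(Mul(-4, 6), Mul(-4, 4)) = Add(-24, -16) = -40)
Mul(Add(Add(6, z), Mul(-1, s)), 699657) = Mul(Add(Add(6, -40), Mul(-1, Rational(1, 2))), 699657) = Mul(Add(-34, Rational(-1, 2)), 699657) = Mul(Rational(-69, 2), 699657) = Rational(-48276333, 2)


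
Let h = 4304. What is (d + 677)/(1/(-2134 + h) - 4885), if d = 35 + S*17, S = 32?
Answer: -2725520/10600449 ≈ -0.25711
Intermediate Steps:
d = 579 (d = 35 + 32*17 = 35 + 544 = 579)
(d + 677)/(1/(-2134 + h) - 4885) = (579 + 677)/(1/(-2134 + 4304) - 4885) = 1256/(1/2170 - 4885) = 1256/(-10600449/2170) = 1256*(-2170/10600449) = -2725520/10600449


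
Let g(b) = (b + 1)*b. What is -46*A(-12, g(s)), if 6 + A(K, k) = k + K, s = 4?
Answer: -92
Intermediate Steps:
g(b) = b*(1 + b) (g(b) = (1 + b)*b = b*(1 + b))
A(K, k) = -6 + K + k (A(K, k) = -6 + (k + K) = -6 + (K + k) = -6 + K + k)
-46*A(-12, g(s)) = -46*(-6 - 12 + 4*(1 + 4)) = -46*(-6 - 12 + 4*5) = -46*(-6 - 12 + 20) = -46*2 = -1*92 = -92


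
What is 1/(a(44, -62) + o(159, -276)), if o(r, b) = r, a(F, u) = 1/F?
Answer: 44/6997 ≈ 0.0062884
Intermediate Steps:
1/(a(44, -62) + o(159, -276)) = 1/(1/44 + 159) = 1/(6997/44) = 44/6997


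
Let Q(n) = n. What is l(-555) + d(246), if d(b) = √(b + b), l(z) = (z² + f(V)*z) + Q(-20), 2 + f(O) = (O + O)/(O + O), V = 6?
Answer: 308560 + 2*√123 ≈ 3.0858e+5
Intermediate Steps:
f(O) = -1 (f(O) = -2 + (O + O)/(O + O) = -2 + (2*O)/((2*O)) = -2 + (2*O)*(1/(2*O)) = -2 + 1 = -1)
l(z) = -20 + z² - z (l(z) = (z² - z) - 20 = -20 + z² - z)
d(b) = √2*√b (d(b) = √(2*b) = √2*√b)
l(-555) + d(246) = (-20 + (-555)² - 1*(-555)) + √2*√246 = (-20 + 308025 + 555) + 2*√123 = 308560 + 2*√123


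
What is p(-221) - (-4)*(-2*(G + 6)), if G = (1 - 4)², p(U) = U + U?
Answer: -562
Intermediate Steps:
p(U) = 2*U
G = 9 (G = (-3)² = 9)
p(-221) - (-4)*(-2*(G + 6)) = 2*(-221) - (-4)*(-2*(9 + 6)) = -442 - (-4)*(-2*15) = -442 - (-4)*(-30) = -442 - 1*120 = -442 - 120 = -562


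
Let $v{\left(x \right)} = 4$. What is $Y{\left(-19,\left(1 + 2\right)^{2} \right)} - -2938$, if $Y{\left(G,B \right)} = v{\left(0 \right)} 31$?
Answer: $3062$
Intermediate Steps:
$Y{\left(G,B \right)} = 124$ ($Y{\left(G,B \right)} = 4 \cdot 31 = 124$)
$Y{\left(-19,\left(1 + 2\right)^{2} \right)} - -2938 = 124 - -2938 = 124 + 2938 = 3062$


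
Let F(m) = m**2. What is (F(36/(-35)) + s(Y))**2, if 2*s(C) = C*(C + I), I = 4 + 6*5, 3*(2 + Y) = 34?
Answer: 5022816074896/121550625 ≈ 41323.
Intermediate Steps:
Y = 28/3 (Y = -2 + (1/3)*34 = -2 + 34/3 = 28/3 ≈ 9.3333)
I = 34 (I = 4 + 30 = 34)
s(C) = C*(34 + C)/2 (s(C) = (C*(C + 34))/2 = (C*(34 + C))/2 = C*(34 + C)/2)
(F(36/(-35)) + s(Y))**2 = ((36/(-35))**2 + (1/2)*(28/3)*(34 + 28/3))**2 = ((36*(-1/35))**2 + (1/2)*(28/3)*(130/3))**2 = ((-36/35)**2 + 1820/9)**2 = (1296/1225 + 1820/9)**2 = (2241164/11025)**2 = 5022816074896/121550625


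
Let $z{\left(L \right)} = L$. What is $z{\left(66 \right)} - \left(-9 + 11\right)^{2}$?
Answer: $62$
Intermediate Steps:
$z{\left(66 \right)} - \left(-9 + 11\right)^{2} = 66 - \left(-9 + 11\right)^{2} = 66 - 2^{2} = 66 - 4 = 62$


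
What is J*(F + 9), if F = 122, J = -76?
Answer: -9956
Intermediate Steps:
J*(F + 9) = -76*(122 + 9) = -76*131 = -9956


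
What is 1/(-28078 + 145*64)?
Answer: -1/18798 ≈ -5.3197e-5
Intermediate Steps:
1/(-28078 + 145*64) = 1/(-28078 + 9280) = 1/(-18798) = -1/18798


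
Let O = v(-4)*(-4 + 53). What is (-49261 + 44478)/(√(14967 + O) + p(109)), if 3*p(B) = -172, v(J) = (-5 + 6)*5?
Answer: -617007/26831 - 43047*√3803/53662 ≈ -72.466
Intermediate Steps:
v(J) = 5 (v(J) = 1*5 = 5)
O = 245 (O = 5*(-4 + 53) = 5*49 = 245)
p(B) = -172/3 (p(B) = (⅓)*(-172) = -172/3)
(-49261 + 44478)/(√(14967 + O) + p(109)) = (-49261 + 44478)/(√(14967 + 245) - 172/3) = -4783/(√15212 - 172/3) = -4783/(2*√3803 - 172/3) = -4783/(-172/3 + 2*√3803)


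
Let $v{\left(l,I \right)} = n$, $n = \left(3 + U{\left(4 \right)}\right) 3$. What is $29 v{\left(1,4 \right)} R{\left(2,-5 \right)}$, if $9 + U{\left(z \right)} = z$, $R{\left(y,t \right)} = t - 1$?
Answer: $1044$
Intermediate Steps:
$R{\left(y,t \right)} = -1 + t$
$U{\left(z \right)} = -9 + z$
$n = -6$ ($n = \left(3 + \left(-9 + 4\right)\right) 3 = \left(3 - 5\right) 3 = \left(-2\right) 3 = -6$)
$v{\left(l,I \right)} = -6$
$29 v{\left(1,4 \right)} R{\left(2,-5 \right)} = 29 \left(-6\right) \left(-1 - 5\right) = \left(-174\right) \left(-6\right) = 1044$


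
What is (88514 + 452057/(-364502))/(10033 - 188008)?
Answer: -32263077971/64872243450 ≈ -0.49733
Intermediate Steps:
(88514 + 452057/(-364502))/(10033 - 188008) = (88514 + 452057*(-1/364502))/(-177975) = (88514 - 452057/364502)*(-1/177975) = (32263077971/364502)*(-1/177975) = -32263077971/64872243450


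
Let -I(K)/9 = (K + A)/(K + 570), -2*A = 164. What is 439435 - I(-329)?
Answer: 105900136/241 ≈ 4.3942e+5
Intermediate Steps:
A = -82 (A = -½*164 = -82)
I(K) = -9*(-82 + K)/(570 + K) (I(K) = -9*(K - 82)/(K + 570) = -9*(-82 + K)/(570 + K))
439435 - I(-329) = 439435 - 9*(82 - 1*(-329))/(570 - 329) = 439435 - 9*(82 + 329)/241 = 439435 - 9*411/241 = 439435 - 1*3699/241 = 439435 - 3699/241 = 105900136/241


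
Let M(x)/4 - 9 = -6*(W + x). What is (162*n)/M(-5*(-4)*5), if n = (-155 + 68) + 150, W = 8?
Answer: -567/142 ≈ -3.9930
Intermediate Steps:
M(x) = -156 - 24*x (M(x) = 36 + 4*(-6*(8 + x)) = 36 + 4*(-48 - 6*x) = 36 + (-192 - 24*x) = -156 - 24*x)
n = 63 (n = -87 + 150 = 63)
(162*n)/M(-5*(-4)*5) = (162*63)/(-156 - 24*(-5*(-4))*5) = 10206/(-156 - 480*5) = 10206/(-156 - 24*100) = 10206/(-156 - 2400) = 10206/(-2556) = 10206*(-1/2556) = -567/142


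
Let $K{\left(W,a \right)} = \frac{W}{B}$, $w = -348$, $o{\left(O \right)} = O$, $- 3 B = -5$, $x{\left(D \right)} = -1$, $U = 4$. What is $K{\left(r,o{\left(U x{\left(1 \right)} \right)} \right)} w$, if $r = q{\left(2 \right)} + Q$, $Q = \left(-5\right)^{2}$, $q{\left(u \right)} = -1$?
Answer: $- \frac{25056}{5} \approx -5011.2$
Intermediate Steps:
$B = \frac{5}{3}$ ($B = \left(- \frac{1}{3}\right) \left(-5\right) = \frac{5}{3} \approx 1.6667$)
$Q = 25$
$r = 24$ ($r = -1 + 25 = 24$)
$K{\left(W,a \right)} = \frac{3 W}{5}$ ($K{\left(W,a \right)} = \frac{W}{\frac{5}{3}} = W \frac{3}{5} = \frac{3 W}{5}$)
$K{\left(r,o{\left(U x{\left(1 \right)} \right)} \right)} w = \frac{3}{5} \cdot 24 \left(-348\right) = \frac{72}{5} \left(-348\right) = - \frac{25056}{5}$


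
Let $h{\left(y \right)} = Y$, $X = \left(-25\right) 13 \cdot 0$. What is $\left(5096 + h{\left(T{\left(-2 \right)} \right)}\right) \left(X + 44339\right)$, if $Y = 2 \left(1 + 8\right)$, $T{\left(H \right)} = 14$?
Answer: $226749646$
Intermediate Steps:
$X = 0$ ($X = \left(-325\right) 0 = 0$)
$Y = 18$ ($Y = 2 \cdot 9 = 18$)
$h{\left(y \right)} = 18$
$\left(5096 + h{\left(T{\left(-2 \right)} \right)}\right) \left(X + 44339\right) = \left(5096 + 18\right) \left(0 + 44339\right) = 5114 \cdot 44339 = 226749646$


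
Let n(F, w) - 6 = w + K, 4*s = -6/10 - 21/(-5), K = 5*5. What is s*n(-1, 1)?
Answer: 144/5 ≈ 28.800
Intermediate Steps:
K = 25
s = 9/10 (s = (-6/10 - 21/(-5))/4 = (-6*⅒ - 21*(-⅕))/4 = (-⅗ + 21/5)/4 = (¼)*(18/5) = 9/10 ≈ 0.90000)
n(F, w) = 31 + w (n(F, w) = 6 + (w + 25) = 6 + (25 + w) = 31 + w)
s*n(-1, 1) = 9*(31 + 1)/10 = (9/10)*32 = 144/5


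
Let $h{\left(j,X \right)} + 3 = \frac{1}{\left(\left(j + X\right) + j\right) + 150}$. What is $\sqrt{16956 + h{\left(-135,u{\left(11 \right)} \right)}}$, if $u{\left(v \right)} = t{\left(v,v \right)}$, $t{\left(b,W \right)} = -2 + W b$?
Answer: $2 \sqrt{4238} \approx 130.2$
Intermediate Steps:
$u{\left(v \right)} = -2 + v^{2}$ ($u{\left(v \right)} = -2 + v v = -2 + v^{2}$)
$h{\left(j,X \right)} = -3 + \frac{1}{150 + X + 2 j}$ ($h{\left(j,X \right)} = -3 + \frac{1}{\left(\left(j + X\right) + j\right) + 150} = -3 + \frac{1}{\left(\left(X + j\right) + j\right) + 150} = -3 + \frac{1}{\left(X + 2 j\right) + 150} = -3 + \frac{1}{150 + X + 2 j}$)
$\sqrt{16956 + h{\left(-135,u{\left(11 \right)} \right)}} = \sqrt{16956 + \frac{-449 - -810 - 3 \left(-2 + 11^{2}\right)}{150 - \left(2 - 11^{2}\right) + 2 \left(-135\right)}} = \sqrt{16956 + \frac{-449 + 810 - 3 \left(-2 + 121\right)}{150 + \left(-2 + 121\right) - 270}} = \sqrt{16956 + \frac{-449 + 810 - 357}{150 + 119 - 270}} = \sqrt{16956 + \frac{-449 + 810 - 357}{-1}} = \sqrt{16956 - 4} = \sqrt{16952} = 2 \sqrt{4238}$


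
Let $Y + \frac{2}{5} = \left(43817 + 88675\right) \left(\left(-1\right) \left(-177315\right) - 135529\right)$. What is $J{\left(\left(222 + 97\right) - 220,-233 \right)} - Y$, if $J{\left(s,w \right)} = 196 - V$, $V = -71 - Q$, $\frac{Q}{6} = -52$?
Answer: $- \frac{27681553783}{5} \approx -5.5363 \cdot 10^{9}$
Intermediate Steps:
$Q = -312$ ($Q = 6 \left(-52\right) = -312$)
$V = 241$ ($V = -71 - -312 = -71 + 312 = 241$)
$Y = \frac{27681553558}{5}$ ($Y = - \frac{2}{5} + \left(43817 + 88675\right) \left(\left(-1\right) \left(-177315\right) - 135529\right) = - \frac{2}{5} + 132492 \left(177315 - 135529\right) = - \frac{2}{5} + 132492 \cdot 41786 = - \frac{2}{5} + 5536310712 = \frac{27681553558}{5} \approx 5.5363 \cdot 10^{9}$)
$J{\left(s,w \right)} = -45$ ($J{\left(s,w \right)} = 196 - 241 = -45$)
$J{\left(\left(222 + 97\right) - 220,-233 \right)} - Y = -45 - \frac{27681553558}{5} = - \frac{27681553783}{5}$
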